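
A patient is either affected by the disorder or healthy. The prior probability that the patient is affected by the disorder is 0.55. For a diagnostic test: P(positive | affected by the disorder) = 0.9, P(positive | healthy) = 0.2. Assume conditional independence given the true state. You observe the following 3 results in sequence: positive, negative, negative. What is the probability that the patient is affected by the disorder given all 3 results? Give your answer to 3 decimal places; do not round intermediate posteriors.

0.079

Apply Bayes' rule sequentially, carrying P(affected) forward.
After 'positive': P(affected) = 0.9·0.5500 / (0.9·0.5500 + 0.2·0.4500) ≈ 0.8462
After 'negative': P(affected) = 0.1·0.8462 / (0.1·0.8462 + 0.8·0.1538) ≈ 0.4074
After 'negative': P(affected) = 0.1·0.4074 / (0.1·0.4074 + 0.8·0.5926) ≈ 0.0791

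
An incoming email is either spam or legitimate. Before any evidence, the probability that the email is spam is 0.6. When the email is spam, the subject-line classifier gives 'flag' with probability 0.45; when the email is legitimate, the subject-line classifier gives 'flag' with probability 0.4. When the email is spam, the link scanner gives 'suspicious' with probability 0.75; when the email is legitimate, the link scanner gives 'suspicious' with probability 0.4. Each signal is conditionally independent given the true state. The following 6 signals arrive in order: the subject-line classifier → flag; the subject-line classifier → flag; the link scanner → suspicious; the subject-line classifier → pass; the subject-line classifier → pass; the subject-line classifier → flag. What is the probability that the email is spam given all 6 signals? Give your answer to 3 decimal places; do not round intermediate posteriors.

After the subject-line classifier='flag': P(spam) = 0.45·0.6000 / (0.45·0.6000 + 0.4·0.4000) ≈ 0.6279
After the subject-line classifier='flag': P(spam) = 0.45·0.6279 / (0.45·0.6279 + 0.4·0.3721) ≈ 0.6550
After the link scanner='suspicious': P(spam) = 0.75·0.6550 / (0.75·0.6550 + 0.4·0.3450) ≈ 0.7807
After the subject-line classifier='pass': P(spam) = 0.55·0.7807 / (0.55·0.7807 + 0.6·0.2193) ≈ 0.7654
After the subject-line classifier='pass': P(spam) = 0.55·0.7654 / (0.55·0.7654 + 0.6·0.2346) ≈ 0.7494
After the subject-line classifier='flag': P(spam) = 0.45·0.7494 / (0.45·0.7494 + 0.4·0.2506) ≈ 0.7709

0.771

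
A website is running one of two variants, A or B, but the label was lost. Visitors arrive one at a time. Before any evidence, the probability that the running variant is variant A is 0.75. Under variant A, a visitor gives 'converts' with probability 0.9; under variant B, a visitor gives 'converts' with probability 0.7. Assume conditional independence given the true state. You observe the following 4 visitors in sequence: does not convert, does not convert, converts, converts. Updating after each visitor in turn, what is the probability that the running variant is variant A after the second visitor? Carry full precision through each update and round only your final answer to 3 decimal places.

0.250

After 'does not convert': P(A) = 0.1·0.7500 / (0.1·0.7500 + 0.3·0.2500) ≈ 0.5000
After 'does not convert': P(A) = 0.1·0.5000 / (0.1·0.5000 + 0.3·0.5000) ≈ 0.2500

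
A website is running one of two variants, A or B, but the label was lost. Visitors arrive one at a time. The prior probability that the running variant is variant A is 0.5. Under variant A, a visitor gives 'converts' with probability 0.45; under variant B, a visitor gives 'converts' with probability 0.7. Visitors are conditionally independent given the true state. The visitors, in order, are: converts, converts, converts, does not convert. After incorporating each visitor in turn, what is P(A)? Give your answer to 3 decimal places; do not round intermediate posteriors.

0.328

Each posterior becomes the prior for the next update.
After 'converts': P(A) = 0.45·0.5000 / (0.45·0.5000 + 0.7·0.5000) ≈ 0.3913
After 'converts': P(A) = 0.45·0.3913 / (0.45·0.3913 + 0.7·0.6087) ≈ 0.2924
After 'converts': P(A) = 0.45·0.2924 / (0.45·0.2924 + 0.7·0.7076) ≈ 0.2099
After 'does not convert': P(A) = 0.55·0.2099 / (0.55·0.2099 + 0.3·0.7901) ≈ 0.3275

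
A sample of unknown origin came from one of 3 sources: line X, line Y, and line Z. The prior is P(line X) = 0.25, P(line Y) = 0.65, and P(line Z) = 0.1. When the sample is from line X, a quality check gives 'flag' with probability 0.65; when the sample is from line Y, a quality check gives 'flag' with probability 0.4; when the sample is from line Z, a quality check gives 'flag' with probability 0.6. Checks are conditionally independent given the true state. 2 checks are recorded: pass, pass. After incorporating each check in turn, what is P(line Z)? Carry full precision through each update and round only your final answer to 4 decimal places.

0.0570

Apply Bayes' rule sequentially, carrying P(line Z) forward.
After 'pass': normaliser = 0.35·0.2500 + 0.6·0.6500 + 0.4·0.1000; P(line X) ≈ 0.1691, P(line Y) ≈ 0.7536, P(line Z) ≈ 0.0773
After 'pass': normaliser = 0.35·0.1691 + 0.6·0.7536 + 0.4·0.0773; P(line X) ≈ 0.1091, P(line Y) ≈ 0.8339, P(line Z) ≈ 0.0570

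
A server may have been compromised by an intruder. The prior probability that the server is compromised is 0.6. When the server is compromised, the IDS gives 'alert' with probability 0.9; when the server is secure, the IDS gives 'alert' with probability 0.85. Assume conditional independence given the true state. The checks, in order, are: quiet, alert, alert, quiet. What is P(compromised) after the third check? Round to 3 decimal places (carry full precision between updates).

After 'quiet': P(compromised) = 0.1·0.6000 / (0.1·0.6000 + 0.15·0.4000) ≈ 0.5000
After 'alert': P(compromised) = 0.9·0.5000 / (0.9·0.5000 + 0.85·0.5000) ≈ 0.5143
After 'alert': P(compromised) = 0.9·0.5143 / (0.9·0.5143 + 0.85·0.4857) ≈ 0.5285

0.529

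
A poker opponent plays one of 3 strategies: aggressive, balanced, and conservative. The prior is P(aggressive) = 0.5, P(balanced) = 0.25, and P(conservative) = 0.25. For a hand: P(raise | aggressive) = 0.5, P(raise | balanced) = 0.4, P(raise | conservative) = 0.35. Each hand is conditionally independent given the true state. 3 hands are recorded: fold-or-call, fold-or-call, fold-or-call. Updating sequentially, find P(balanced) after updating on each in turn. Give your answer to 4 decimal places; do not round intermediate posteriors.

Each posterior becomes the prior for the next update.
After 'fold-or-call': normaliser = 0.5·0.5000 + 0.6·0.2500 + 0.65·0.2500; P(aggressive) ≈ 0.4444, P(balanced) ≈ 0.2667, P(conservative) ≈ 0.2889
After 'fold-or-call': normaliser = 0.5·0.4444 + 0.6·0.2667 + 0.65·0.2889; P(aggressive) ≈ 0.3899, P(balanced) ≈ 0.2807, P(conservative) ≈ 0.3294
After 'fold-or-call': normaliser = 0.5·0.3899 + 0.6·0.2807 + 0.65·0.3294; P(aggressive) ≈ 0.3376, P(balanced) ≈ 0.2916, P(conservative) ≈ 0.3708

0.2916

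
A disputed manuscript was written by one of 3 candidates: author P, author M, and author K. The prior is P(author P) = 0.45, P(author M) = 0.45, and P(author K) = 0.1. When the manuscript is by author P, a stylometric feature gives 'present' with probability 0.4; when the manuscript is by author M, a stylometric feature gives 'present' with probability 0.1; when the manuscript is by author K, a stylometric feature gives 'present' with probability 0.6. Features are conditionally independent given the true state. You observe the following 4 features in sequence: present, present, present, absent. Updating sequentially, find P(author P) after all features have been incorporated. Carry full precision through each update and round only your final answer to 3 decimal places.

Each posterior becomes the prior for the next update.
After 'present': normaliser = 0.4·0.4500 + 0.1·0.4500 + 0.6·0.1000; P(author P) ≈ 0.6316, P(author M) ≈ 0.1579, P(author K) ≈ 0.2105
After 'present': normaliser = 0.4·0.6316 + 0.1·0.1579 + 0.6·0.2105; P(author P) ≈ 0.6400, P(author M) ≈ 0.0400, P(author K) ≈ 0.3200
After 'present': normaliser = 0.4·0.6400 + 0.1·0.0400 + 0.6·0.3200; P(author P) ≈ 0.5664, P(author M) ≈ 0.0088, P(author K) ≈ 0.4248
After 'absent': normaliser = 0.6·0.5664 + 0.9·0.0088 + 0.4·0.4248; P(author P) ≈ 0.6564, P(author M) ≈ 0.0154, P(author K) ≈ 0.3282

0.656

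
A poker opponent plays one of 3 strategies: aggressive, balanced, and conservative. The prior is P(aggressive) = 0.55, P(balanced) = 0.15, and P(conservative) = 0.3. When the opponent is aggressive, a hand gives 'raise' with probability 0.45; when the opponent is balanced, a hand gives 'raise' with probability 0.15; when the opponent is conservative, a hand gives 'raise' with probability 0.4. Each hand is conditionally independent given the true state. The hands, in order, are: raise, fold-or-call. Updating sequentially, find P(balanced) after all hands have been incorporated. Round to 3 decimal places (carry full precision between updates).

After 'raise': normaliser = 0.45·0.5500 + 0.15·0.1500 + 0.4·0.3000; P(aggressive) ≈ 0.6346, P(balanced) ≈ 0.0577, P(conservative) ≈ 0.3077
After 'fold-or-call': normaliser = 0.55·0.6346 + 0.85·0.0577 + 0.6·0.3077; P(aggressive) ≈ 0.5990, P(balanced) ≈ 0.0842, P(conservative) ≈ 0.3168

0.084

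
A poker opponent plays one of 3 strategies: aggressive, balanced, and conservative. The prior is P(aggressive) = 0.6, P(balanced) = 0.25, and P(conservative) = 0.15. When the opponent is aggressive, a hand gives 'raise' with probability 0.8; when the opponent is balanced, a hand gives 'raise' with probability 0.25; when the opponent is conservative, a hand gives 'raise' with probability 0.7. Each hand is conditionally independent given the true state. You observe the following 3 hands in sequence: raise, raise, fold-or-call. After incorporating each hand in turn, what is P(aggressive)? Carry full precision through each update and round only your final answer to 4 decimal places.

After 'raise': normaliser = 0.8·0.6000 + 0.25·0.2500 + 0.7·0.1500; P(aggressive) ≈ 0.7413, P(balanced) ≈ 0.0965, P(conservative) ≈ 0.1622
After 'raise': normaliser = 0.8·0.7413 + 0.25·0.0965 + 0.7·0.1622; P(aggressive) ≈ 0.8116, P(balanced) ≈ 0.0330, P(conservative) ≈ 0.1554
After 'fold-or-call': normaliser = 0.2·0.8116 + 0.75·0.0330 + 0.3·0.1554; P(aggressive) ≈ 0.6946, P(balanced) ≈ 0.1060, P(conservative) ≈ 0.1994

0.6946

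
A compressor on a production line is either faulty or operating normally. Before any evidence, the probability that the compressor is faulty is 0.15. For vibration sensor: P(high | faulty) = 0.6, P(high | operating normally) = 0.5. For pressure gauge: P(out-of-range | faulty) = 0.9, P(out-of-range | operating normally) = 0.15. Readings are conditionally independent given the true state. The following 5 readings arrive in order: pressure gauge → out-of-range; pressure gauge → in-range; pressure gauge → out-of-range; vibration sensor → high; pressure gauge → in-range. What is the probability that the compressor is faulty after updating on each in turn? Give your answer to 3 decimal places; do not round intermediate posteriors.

0.095

After pressure gauge='out-of-range': P(faulty) = 0.9·0.1500 / (0.9·0.1500 + 0.15·0.8500) ≈ 0.5143
After pressure gauge='in-range': P(faulty) = 0.1·0.5143 / (0.1·0.5143 + 0.85·0.4857) ≈ 0.1108
After pressure gauge='out-of-range': P(faulty) = 0.9·0.1108 / (0.9·0.1108 + 0.15·0.8892) ≈ 0.4277
After vibration sensor='high': P(faulty) = 0.6·0.4277 / (0.6·0.4277 + 0.5·0.5723) ≈ 0.4728
After pressure gauge='in-range': P(faulty) = 0.1·0.4728 / (0.1·0.4728 + 0.85·0.5272) ≈ 0.0954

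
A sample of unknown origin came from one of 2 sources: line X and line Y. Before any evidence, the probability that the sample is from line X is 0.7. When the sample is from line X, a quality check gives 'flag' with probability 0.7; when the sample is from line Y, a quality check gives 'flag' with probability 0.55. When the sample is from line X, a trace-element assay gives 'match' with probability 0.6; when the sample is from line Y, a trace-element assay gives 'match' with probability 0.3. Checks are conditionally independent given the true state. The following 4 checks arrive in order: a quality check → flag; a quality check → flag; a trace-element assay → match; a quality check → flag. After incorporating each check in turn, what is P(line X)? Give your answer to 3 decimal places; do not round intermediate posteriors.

0.906

After a quality check='flag': P(line X) = 0.7·0.7000 / (0.7·0.7000 + 0.55·0.3000) ≈ 0.7481
After a quality check='flag': P(line X) = 0.7·0.7481 / (0.7·0.7481 + 0.55·0.2519) ≈ 0.7908
After a trace-element assay='match': P(line X) = 0.6·0.7908 / (0.6·0.7908 + 0.3·0.2092) ≈ 0.8832
After a quality check='flag': P(line X) = 0.7·0.8832 / (0.7·0.8832 + 0.55·0.1168) ≈ 0.9058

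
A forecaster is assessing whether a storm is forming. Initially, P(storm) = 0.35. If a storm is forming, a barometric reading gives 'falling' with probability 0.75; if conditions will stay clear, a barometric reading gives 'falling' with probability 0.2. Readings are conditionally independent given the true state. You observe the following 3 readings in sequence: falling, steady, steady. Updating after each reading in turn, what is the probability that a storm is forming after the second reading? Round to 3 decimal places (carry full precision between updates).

Each posterior becomes the prior for the next update.
After 'falling': P(storm) = 0.75·0.3500 / (0.75·0.3500 + 0.2·0.6500) ≈ 0.6688
After 'steady': P(storm) = 0.25·0.6688 / (0.25·0.6688 + 0.8·0.3312) ≈ 0.3869

0.387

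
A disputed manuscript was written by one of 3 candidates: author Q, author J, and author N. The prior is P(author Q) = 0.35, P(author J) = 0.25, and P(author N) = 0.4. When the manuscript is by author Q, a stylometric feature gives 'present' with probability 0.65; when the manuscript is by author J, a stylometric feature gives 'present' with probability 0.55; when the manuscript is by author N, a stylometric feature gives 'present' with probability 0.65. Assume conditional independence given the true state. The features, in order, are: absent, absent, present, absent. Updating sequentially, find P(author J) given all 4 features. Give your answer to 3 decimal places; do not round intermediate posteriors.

After 'absent': normaliser = 0.35·0.3500 + 0.45·0.2500 + 0.35·0.4000; P(author Q) ≈ 0.3267, P(author J) ≈ 0.3000, P(author N) ≈ 0.3733
After 'absent': normaliser = 0.35·0.3267 + 0.45·0.3000 + 0.35·0.3733; P(author Q) ≈ 0.3009, P(author J) ≈ 0.3553, P(author N) ≈ 0.3439
After 'present': normaliser = 0.65·0.3009 + 0.55·0.3553 + 0.65·0.3439; P(author Q) ≈ 0.3183, P(author J) ≈ 0.3180, P(author N) ≈ 0.3637
After 'absent': normaliser = 0.35·0.3183 + 0.45·0.3180 + 0.35·0.3637; P(author Q) ≈ 0.2918, P(author J) ≈ 0.3748, P(author N) ≈ 0.3334

0.375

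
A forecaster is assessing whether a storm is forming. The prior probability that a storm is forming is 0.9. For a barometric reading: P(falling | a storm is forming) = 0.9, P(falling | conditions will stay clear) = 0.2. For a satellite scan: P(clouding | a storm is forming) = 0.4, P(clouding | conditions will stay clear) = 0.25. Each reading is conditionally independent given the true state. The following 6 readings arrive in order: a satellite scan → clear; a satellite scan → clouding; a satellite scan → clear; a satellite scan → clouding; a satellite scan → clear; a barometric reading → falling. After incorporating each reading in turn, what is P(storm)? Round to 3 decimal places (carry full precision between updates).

Apply Bayes' rule sequentially, carrying P(storm) forward.
After a satellite scan='clear': P(storm) = 0.6·0.9000 / (0.6·0.9000 + 0.75·0.1000) ≈ 0.8780
After a satellite scan='clouding': P(storm) = 0.4·0.8780 / (0.4·0.8780 + 0.25·0.1220) ≈ 0.9201
After a satellite scan='clear': P(storm) = 0.6·0.9201 / (0.6·0.9201 + 0.75·0.0799) ≈ 0.9021
After a satellite scan='clouding': P(storm) = 0.4·0.9021 / (0.4·0.9021 + 0.25·0.0979) ≈ 0.9365
After a satellite scan='clear': P(storm) = 0.6·0.9365 / (0.6·0.9365 + 0.75·0.0635) ≈ 0.9219
After a barometric reading='falling': P(storm) = 0.9·0.9219 / (0.9·0.9219 + 0.2·0.0781) ≈ 0.9815

0.982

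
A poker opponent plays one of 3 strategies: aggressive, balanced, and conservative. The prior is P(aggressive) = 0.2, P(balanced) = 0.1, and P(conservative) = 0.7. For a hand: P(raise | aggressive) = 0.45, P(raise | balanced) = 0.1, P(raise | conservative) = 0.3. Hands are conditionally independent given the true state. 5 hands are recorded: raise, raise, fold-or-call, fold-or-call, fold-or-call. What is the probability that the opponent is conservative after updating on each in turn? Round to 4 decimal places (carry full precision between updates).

Each posterior becomes the prior for the next update.
After 'raise': normaliser = 0.45·0.2000 + 0.1·0.1000 + 0.3·0.7000; P(aggressive) ≈ 0.2903, P(balanced) ≈ 0.0323, P(conservative) ≈ 0.6774
After 'raise': normaliser = 0.45·0.2903 + 0.1·0.0323 + 0.3·0.6774; P(aggressive) ≈ 0.3876, P(balanced) ≈ 0.0096, P(conservative) ≈ 0.6029
After 'fold-or-call': normaliser = 0.55·0.3876 + 0.9·0.0096 + 0.7·0.6029; P(aggressive) ≈ 0.3311, P(balanced) ≈ 0.0134, P(conservative) ≈ 0.6555
After 'fold-or-call': normaliser = 0.55·0.3311 + 0.9·0.0134 + 0.7·0.6555; P(aggressive) ≈ 0.2789, P(balanced) ≈ 0.0184, P(conservative) ≈ 0.7027
After 'fold-or-call': normaliser = 0.55·0.2789 + 0.9·0.0184 + 0.7·0.7027; P(aggressive) ≈ 0.2317, P(balanced) ≈ 0.0251, P(conservative) ≈ 0.7432

0.7432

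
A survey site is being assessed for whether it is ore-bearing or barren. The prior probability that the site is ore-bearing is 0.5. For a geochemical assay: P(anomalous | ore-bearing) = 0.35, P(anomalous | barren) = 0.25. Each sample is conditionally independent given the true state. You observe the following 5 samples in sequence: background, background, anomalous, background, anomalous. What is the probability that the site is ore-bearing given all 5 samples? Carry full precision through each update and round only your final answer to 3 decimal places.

After 'background': P(ore) = 0.65·0.5000 / (0.65·0.5000 + 0.75·0.5000) ≈ 0.4643
After 'background': P(ore) = 0.65·0.4643 / (0.65·0.4643 + 0.75·0.5357) ≈ 0.4289
After 'anomalous': P(ore) = 0.35·0.4289 / (0.35·0.4289 + 0.25·0.5711) ≈ 0.5126
After 'background': P(ore) = 0.65·0.5126 / (0.65·0.5126 + 0.75·0.4874) ≈ 0.4768
After 'anomalous': P(ore) = 0.35·0.4768 / (0.35·0.4768 + 0.25·0.5232) ≈ 0.5606

0.561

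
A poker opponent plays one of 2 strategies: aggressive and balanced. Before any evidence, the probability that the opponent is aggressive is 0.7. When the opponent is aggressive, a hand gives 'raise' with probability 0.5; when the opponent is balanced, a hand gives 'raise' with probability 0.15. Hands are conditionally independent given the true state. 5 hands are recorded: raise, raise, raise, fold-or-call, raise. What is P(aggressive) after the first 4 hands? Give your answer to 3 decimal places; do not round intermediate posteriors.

0.981

After 'raise': P(aggressive) = 0.5·0.7000 / (0.5·0.7000 + 0.15·0.3000) ≈ 0.8861
After 'raise': P(aggressive) = 0.5·0.8861 / (0.5·0.8861 + 0.15·0.1139) ≈ 0.9629
After 'raise': P(aggressive) = 0.5·0.9629 / (0.5·0.9629 + 0.15·0.0371) ≈ 0.9886
After 'fold-or-call': P(aggressive) = 0.5·0.9886 / (0.5·0.9886 + 0.85·0.0114) ≈ 0.9807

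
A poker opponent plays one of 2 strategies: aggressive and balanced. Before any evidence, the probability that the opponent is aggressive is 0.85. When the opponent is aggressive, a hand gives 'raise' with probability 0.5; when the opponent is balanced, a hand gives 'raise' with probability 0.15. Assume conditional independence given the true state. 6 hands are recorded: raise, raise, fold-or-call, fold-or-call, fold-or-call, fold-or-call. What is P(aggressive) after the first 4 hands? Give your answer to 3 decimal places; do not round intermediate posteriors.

After 'raise': P(aggressive) = 0.5·0.8500 / (0.5·0.8500 + 0.15·0.1500) ≈ 0.9497
After 'raise': P(aggressive) = 0.5·0.9497 / (0.5·0.9497 + 0.15·0.0503) ≈ 0.9844
After 'fold-or-call': P(aggressive) = 0.5·0.9844 / (0.5·0.9844 + 0.85·0.0156) ≈ 0.9737
After 'fold-or-call': P(aggressive) = 0.5·0.9737 / (0.5·0.9737 + 0.85·0.0263) ≈ 0.9561

0.956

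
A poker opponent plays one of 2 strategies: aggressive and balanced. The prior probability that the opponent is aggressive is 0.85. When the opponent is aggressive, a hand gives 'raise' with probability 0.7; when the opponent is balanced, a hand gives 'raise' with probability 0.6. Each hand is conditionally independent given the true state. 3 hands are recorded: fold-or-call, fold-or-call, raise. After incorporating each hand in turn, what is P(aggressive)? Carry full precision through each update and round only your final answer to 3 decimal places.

0.788

After 'fold-or-call': P(aggressive) = 0.3·0.8500 / (0.3·0.8500 + 0.4·0.1500) ≈ 0.8095
After 'fold-or-call': P(aggressive) = 0.3·0.8095 / (0.3·0.8095 + 0.4·0.1905) ≈ 0.7612
After 'raise': P(aggressive) = 0.7·0.7612 / (0.7·0.7612 + 0.6·0.2388) ≈ 0.7881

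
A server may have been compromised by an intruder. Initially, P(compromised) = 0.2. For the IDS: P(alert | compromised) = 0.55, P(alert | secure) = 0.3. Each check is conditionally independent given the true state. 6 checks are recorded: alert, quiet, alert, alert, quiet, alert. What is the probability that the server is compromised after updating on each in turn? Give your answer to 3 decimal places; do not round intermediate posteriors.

0.539

After 'alert': P(compromised) = 0.55·0.2000 / (0.55·0.2000 + 0.3·0.8000) ≈ 0.3143
After 'quiet': P(compromised) = 0.45·0.3143 / (0.45·0.3143 + 0.7·0.6857) ≈ 0.2276
After 'alert': P(compromised) = 0.55·0.2276 / (0.55·0.2276 + 0.3·0.7724) ≈ 0.3507
After 'alert': P(compromised) = 0.55·0.3507 / (0.55·0.3507 + 0.3·0.6493) ≈ 0.4976
After 'quiet': P(compromised) = 0.45·0.4976 / (0.45·0.4976 + 0.7·0.5024) ≈ 0.3890
After 'alert': P(compromised) = 0.55·0.3890 / (0.55·0.3890 + 0.3·0.6110) ≈ 0.5386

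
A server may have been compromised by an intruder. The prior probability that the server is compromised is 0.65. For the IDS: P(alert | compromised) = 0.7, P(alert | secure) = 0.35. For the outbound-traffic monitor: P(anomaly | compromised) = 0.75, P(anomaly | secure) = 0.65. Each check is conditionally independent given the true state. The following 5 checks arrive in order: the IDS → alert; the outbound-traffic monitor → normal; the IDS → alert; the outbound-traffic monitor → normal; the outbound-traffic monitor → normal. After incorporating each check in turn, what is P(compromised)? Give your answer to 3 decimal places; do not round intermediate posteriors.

After the IDS='alert': P(compromised) = 0.7·0.6500 / (0.7·0.6500 + 0.35·0.3500) ≈ 0.7879
After the outbound-traffic monitor='normal': P(compromised) = 0.25·0.7879 / (0.25·0.7879 + 0.35·0.2121) ≈ 0.7263
After the IDS='alert': P(compromised) = 0.7·0.7263 / (0.7·0.7263 + 0.35·0.2737) ≈ 0.8414
After the outbound-traffic monitor='normal': P(compromised) = 0.25·0.8414 / (0.25·0.8414 + 0.35·0.1586) ≈ 0.7912
After the outbound-traffic monitor='normal': P(compromised) = 0.25·0.7912 / (0.25·0.7912 + 0.35·0.2088) ≈ 0.7303

0.730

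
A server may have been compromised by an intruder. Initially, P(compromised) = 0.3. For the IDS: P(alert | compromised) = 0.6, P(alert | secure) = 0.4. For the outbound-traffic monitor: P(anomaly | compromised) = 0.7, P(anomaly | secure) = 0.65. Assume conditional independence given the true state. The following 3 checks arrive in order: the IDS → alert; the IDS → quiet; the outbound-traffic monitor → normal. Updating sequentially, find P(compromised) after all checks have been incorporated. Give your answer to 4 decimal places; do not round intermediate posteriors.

0.2687

After the IDS='alert': P(compromised) = 0.6·0.3000 / (0.6·0.3000 + 0.4·0.7000) ≈ 0.3913
After the IDS='quiet': P(compromised) = 0.4·0.3913 / (0.4·0.3913 + 0.6·0.6087) ≈ 0.3000
After the outbound-traffic monitor='normal': P(compromised) = 0.3·0.3000 / (0.3·0.3000 + 0.35·0.7000) ≈ 0.2687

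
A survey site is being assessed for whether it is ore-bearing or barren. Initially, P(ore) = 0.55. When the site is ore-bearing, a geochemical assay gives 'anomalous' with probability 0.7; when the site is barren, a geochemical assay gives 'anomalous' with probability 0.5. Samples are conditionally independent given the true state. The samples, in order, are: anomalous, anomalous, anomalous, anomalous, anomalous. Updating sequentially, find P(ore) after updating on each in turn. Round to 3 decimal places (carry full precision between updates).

Each posterior becomes the prior for the next update.
After 'anomalous': P(ore) = 0.7·0.5500 / (0.7·0.5500 + 0.5·0.4500) ≈ 0.6311
After 'anomalous': P(ore) = 0.7·0.6311 / (0.7·0.6311 + 0.5·0.3689) ≈ 0.7055
After 'anomalous': P(ore) = 0.7·0.7055 / (0.7·0.7055 + 0.5·0.2945) ≈ 0.7703
After 'anomalous': P(ore) = 0.7·0.7703 / (0.7·0.7703 + 0.5·0.2297) ≈ 0.8244
After 'anomalous': P(ore) = 0.7·0.8244 / (0.7·0.8244 + 0.5·0.1756) ≈ 0.8680

0.868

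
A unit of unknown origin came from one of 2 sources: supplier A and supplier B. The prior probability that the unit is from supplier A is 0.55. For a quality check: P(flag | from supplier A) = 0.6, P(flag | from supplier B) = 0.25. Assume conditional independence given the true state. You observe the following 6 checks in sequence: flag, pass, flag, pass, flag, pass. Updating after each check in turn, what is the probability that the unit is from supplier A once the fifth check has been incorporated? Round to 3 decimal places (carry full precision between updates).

After 'flag': P(supplier A) = 0.6·0.5500 / (0.6·0.5500 + 0.25·0.4500) ≈ 0.7458
After 'pass': P(supplier A) = 0.4·0.7458 / (0.4·0.7458 + 0.75·0.2542) ≈ 0.6101
After 'flag': P(supplier A) = 0.6·0.6101 / (0.6·0.6101 + 0.25·0.3899) ≈ 0.7897
After 'pass': P(supplier A) = 0.4·0.7897 / (0.4·0.7897 + 0.75·0.2103) ≈ 0.6669
After 'flag': P(supplier A) = 0.6·0.6669 / (0.6·0.6669 + 0.25·0.3331) ≈ 0.8278

0.828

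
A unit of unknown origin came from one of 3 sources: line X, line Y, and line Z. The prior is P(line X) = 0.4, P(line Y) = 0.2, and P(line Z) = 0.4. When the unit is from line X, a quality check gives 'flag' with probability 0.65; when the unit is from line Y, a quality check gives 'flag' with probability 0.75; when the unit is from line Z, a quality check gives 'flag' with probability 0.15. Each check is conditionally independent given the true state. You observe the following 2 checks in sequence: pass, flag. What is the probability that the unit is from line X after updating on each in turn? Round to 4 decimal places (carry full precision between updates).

After 'pass': normaliser = 0.35·0.4000 + 0.25·0.2000 + 0.85·0.4000; P(line X) ≈ 0.2642, P(line Y) ≈ 0.0943, P(line Z) ≈ 0.6415
After 'flag': normaliser = 0.65·0.2642 + 0.75·0.0943 + 0.15·0.6415; P(line X) ≈ 0.5070, P(line Y) ≈ 0.2089, P(line Z) ≈ 0.2841

0.5070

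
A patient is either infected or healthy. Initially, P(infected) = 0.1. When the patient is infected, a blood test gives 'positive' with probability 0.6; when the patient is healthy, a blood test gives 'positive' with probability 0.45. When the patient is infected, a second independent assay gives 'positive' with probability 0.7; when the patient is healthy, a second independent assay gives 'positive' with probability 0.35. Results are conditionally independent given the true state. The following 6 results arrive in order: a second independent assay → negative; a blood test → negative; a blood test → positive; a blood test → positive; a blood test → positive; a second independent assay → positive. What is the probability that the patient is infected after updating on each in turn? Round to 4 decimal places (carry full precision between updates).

0.1502

After a second independent assay='negative': P(infected) = 0.3·0.1000 / (0.3·0.1000 + 0.65·0.9000) ≈ 0.0488
After a blood test='negative': P(infected) = 0.4·0.0488 / (0.4·0.0488 + 0.55·0.9512) ≈ 0.0360
After a blood test='positive': P(infected) = 0.6·0.0360 / (0.6·0.0360 + 0.45·0.9640) ≈ 0.0474
After a blood test='positive': P(infected) = 0.6·0.0474 / (0.6·0.0474 + 0.45·0.9526) ≈ 0.0622
After a blood test='positive': P(infected) = 0.6·0.0622 / (0.6·0.0622 + 0.45·0.9378) ≈ 0.0812
After a second independent assay='positive': P(infected) = 0.7·0.0812 / (0.7·0.0812 + 0.35·0.9188) ≈ 0.1502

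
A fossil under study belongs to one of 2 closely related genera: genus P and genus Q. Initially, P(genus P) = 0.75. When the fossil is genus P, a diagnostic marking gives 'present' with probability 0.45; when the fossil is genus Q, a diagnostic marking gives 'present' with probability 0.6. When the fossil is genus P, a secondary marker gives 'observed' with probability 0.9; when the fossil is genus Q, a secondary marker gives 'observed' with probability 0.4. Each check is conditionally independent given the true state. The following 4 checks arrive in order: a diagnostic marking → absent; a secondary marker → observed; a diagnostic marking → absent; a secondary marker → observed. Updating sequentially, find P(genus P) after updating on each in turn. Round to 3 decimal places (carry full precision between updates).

0.966

After a diagnostic marking='absent': P(genus P) = 0.55·0.7500 / (0.55·0.7500 + 0.4·0.2500) ≈ 0.8049
After a secondary marker='observed': P(genus P) = 0.9·0.8049 / (0.9·0.8049 + 0.4·0.1951) ≈ 0.9027
After a diagnostic marking='absent': P(genus P) = 0.55·0.9027 / (0.55·0.9027 + 0.4·0.0973) ≈ 0.9273
After a secondary marker='observed': P(genus P) = 0.9·0.9273 / (0.9·0.9273 + 0.4·0.0727) ≈ 0.9663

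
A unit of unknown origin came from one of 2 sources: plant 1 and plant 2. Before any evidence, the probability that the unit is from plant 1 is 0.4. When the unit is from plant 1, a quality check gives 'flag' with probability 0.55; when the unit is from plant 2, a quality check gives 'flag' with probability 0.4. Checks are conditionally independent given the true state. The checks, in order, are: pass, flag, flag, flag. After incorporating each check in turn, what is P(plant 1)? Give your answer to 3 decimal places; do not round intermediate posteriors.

0.565

Apply Bayes' rule sequentially, carrying P(plant 1) forward.
After 'pass': P(plant 1) = 0.45·0.4000 / (0.45·0.4000 + 0.6·0.6000) ≈ 0.3333
After 'flag': P(plant 1) = 0.55·0.3333 / (0.55·0.3333 + 0.4·0.6667) ≈ 0.4074
After 'flag': P(plant 1) = 0.55·0.4074 / (0.55·0.4074 + 0.4·0.5926) ≈ 0.4859
After 'flag': P(plant 1) = 0.55·0.4859 / (0.55·0.4859 + 0.4·0.5141) ≈ 0.5652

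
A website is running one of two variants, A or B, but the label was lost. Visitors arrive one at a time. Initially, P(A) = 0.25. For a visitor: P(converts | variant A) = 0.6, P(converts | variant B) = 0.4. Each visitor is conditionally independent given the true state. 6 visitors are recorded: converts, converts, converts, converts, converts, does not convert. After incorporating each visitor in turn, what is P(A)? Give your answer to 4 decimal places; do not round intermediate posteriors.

After 'converts': P(A) = 0.6·0.2500 / (0.6·0.2500 + 0.4·0.7500) ≈ 0.3333
After 'converts': P(A) = 0.6·0.3333 / (0.6·0.3333 + 0.4·0.6667) ≈ 0.4286
After 'converts': P(A) = 0.6·0.4286 / (0.6·0.4286 + 0.4·0.5714) ≈ 0.5294
After 'converts': P(A) = 0.6·0.5294 / (0.6·0.5294 + 0.4·0.4706) ≈ 0.6279
After 'converts': P(A) = 0.6·0.6279 / (0.6·0.6279 + 0.4·0.3721) ≈ 0.7168
After 'does not convert': P(A) = 0.4·0.7168 / (0.4·0.7168 + 0.6·0.2832) ≈ 0.6279

0.6279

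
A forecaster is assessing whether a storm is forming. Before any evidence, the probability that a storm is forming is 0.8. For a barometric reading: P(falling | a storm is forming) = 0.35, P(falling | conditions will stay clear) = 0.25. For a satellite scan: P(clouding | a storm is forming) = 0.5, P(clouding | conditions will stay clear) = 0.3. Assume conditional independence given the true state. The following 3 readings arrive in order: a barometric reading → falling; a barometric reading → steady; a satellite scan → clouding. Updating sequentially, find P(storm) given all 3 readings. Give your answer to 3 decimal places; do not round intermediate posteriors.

After a barometric reading='falling': P(storm) = 0.35·0.8000 / (0.35·0.8000 + 0.25·0.2000) ≈ 0.8485
After a barometric reading='steady': P(storm) = 0.65·0.8485 / (0.65·0.8485 + 0.75·0.1515) ≈ 0.8292
After a satellite scan='clouding': P(storm) = 0.5·0.8292 / (0.5·0.8292 + 0.3·0.1708) ≈ 0.8900

0.890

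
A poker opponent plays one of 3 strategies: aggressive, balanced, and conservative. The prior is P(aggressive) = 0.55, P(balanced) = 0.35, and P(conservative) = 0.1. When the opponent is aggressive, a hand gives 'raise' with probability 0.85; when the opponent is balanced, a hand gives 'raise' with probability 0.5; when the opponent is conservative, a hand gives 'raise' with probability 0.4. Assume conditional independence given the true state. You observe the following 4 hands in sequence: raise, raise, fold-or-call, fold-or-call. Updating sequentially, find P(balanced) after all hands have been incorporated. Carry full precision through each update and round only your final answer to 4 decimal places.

After 'raise': normaliser = 0.85·0.5500 + 0.5·0.3500 + 0.4·0.1000; P(aggressive) ≈ 0.6850, P(balanced) ≈ 0.2564, P(conservative) ≈ 0.0586
After 'raise': normaliser = 0.85·0.6850 + 0.5·0.2564 + 0.4·0.0586; P(aggressive) ≈ 0.7934, P(balanced) ≈ 0.1747, P(conservative) ≈ 0.0319
After 'fold-or-call': normaliser = 0.15·0.7934 + 0.5·0.1747 + 0.6·0.0319; P(aggressive) ≈ 0.5277, P(balanced) ≈ 0.3873, P(conservative) ≈ 0.0850
After 'fold-or-call': normaliser = 0.15·0.5277 + 0.5·0.3873 + 0.6·0.0850; P(aggressive) ≈ 0.2444, P(balanced) ≈ 0.5981, P(conservative) ≈ 0.1575

0.5981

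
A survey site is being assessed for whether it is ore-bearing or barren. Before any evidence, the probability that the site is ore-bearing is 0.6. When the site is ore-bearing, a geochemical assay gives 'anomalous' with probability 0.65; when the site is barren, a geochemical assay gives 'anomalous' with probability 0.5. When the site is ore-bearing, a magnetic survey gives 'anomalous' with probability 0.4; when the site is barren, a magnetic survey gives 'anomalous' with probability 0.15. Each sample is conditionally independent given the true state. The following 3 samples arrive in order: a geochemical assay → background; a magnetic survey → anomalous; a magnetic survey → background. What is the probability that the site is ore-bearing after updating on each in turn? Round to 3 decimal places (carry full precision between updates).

After a geochemical assay='background': P(ore) = 0.35·0.6000 / (0.35·0.6000 + 0.5·0.4000) ≈ 0.5122
After a magnetic survey='anomalous': P(ore) = 0.4·0.5122 / (0.4·0.5122 + 0.15·0.4878) ≈ 0.7368
After a magnetic survey='background': P(ore) = 0.6·0.7368 / (0.6·0.7368 + 0.85·0.2632) ≈ 0.6640

0.664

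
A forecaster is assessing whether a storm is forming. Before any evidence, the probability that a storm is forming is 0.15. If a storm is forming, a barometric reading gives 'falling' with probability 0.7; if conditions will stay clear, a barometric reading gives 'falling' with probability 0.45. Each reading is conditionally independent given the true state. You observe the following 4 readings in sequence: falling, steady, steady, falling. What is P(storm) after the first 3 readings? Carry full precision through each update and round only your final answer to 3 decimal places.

0.076

After 'falling': P(storm) = 0.7·0.1500 / (0.7·0.1500 + 0.45·0.8500) ≈ 0.2154
After 'steady': P(storm) = 0.3·0.2154 / (0.3·0.2154 + 0.55·0.7846) ≈ 0.1302
After 'steady': P(storm) = 0.3·0.1302 / (0.3·0.1302 + 0.55·0.8698) ≈ 0.0755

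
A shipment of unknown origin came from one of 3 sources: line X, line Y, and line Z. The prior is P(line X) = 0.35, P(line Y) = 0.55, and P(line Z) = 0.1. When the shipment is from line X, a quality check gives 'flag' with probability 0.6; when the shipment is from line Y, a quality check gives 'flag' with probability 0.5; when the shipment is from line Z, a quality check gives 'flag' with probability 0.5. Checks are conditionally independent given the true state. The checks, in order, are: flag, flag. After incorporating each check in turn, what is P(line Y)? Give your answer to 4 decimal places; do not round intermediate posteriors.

0.4766

After 'flag': normaliser = 0.6·0.3500 + 0.5·0.5500 + 0.5·0.1000; P(line X) ≈ 0.3925, P(line Y) ≈ 0.5140, P(line Z) ≈ 0.0935
After 'flag': normaliser = 0.6·0.3925 + 0.5·0.5140 + 0.5·0.0935; P(line X) ≈ 0.4367, P(line Y) ≈ 0.4766, P(line Z) ≈ 0.0867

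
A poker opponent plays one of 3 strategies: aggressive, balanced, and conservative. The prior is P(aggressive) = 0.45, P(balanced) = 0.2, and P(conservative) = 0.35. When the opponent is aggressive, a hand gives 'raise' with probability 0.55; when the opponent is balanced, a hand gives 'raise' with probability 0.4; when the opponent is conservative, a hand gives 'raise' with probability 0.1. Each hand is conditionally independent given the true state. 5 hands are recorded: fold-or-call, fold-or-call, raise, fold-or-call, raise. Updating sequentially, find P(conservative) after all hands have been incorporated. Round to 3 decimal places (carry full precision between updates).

0.117

After 'fold-or-call': normaliser = 0.45·0.4500 + 0.6·0.2000 + 0.9·0.3500; P(aggressive) ≈ 0.3176, P(balanced) ≈ 0.1882, P(conservative) ≈ 0.4941
After 'fold-or-call': normaliser = 0.45·0.3176 + 0.6·0.1882 + 0.9·0.4941; P(aggressive) ≈ 0.2040, P(balanced) ≈ 0.1612, P(conservative) ≈ 0.6348
After 'raise': normaliser = 0.55·0.2040 + 0.4·0.1612 + 0.1·0.6348; P(aggressive) ≈ 0.4672, P(balanced) ≈ 0.2685, P(conservative) ≈ 0.2643
After 'fold-or-call': normaliser = 0.45·0.4672 + 0.6·0.2685 + 0.9·0.2643; P(aggressive) ≈ 0.3451, P(balanced) ≈ 0.2644, P(conservative) ≈ 0.3904
After 'raise': normaliser = 0.55·0.3451 + 0.4·0.2644 + 0.1·0.3904; P(aggressive) ≈ 0.5672, P(balanced) ≈ 0.3161, P(conservative) ≈ 0.1167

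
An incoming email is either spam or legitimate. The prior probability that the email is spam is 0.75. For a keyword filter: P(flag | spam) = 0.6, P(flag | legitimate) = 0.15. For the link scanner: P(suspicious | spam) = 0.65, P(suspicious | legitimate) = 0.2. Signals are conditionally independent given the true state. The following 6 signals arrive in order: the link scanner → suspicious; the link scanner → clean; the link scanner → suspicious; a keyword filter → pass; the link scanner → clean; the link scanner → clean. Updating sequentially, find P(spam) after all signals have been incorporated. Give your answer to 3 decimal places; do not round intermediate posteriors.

0.555

After the link scanner='suspicious': P(spam) = 0.65·0.7500 / (0.65·0.7500 + 0.2·0.2500) ≈ 0.9070
After the link scanner='clean': P(spam) = 0.35·0.9070 / (0.35·0.9070 + 0.8·0.0930) ≈ 0.8101
After the link scanner='suspicious': P(spam) = 0.65·0.8101 / (0.65·0.8101 + 0.2·0.1899) ≈ 0.9327
After a keyword filter='pass': P(spam) = 0.4·0.9327 / (0.4·0.9327 + 0.85·0.0673) ≈ 0.8671
After the link scanner='clean': P(spam) = 0.35·0.8671 / (0.35·0.8671 + 0.8·0.1329) ≈ 0.7405
After the link scanner='clean': P(spam) = 0.35·0.7405 / (0.35·0.7405 + 0.8·0.2595) ≈ 0.5553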